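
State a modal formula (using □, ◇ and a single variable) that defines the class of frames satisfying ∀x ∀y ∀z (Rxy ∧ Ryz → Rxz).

□ψ → □□ψ

This is transitivity; the standard corresponding axiom is 4: □ψ → □□ψ.
Suppose □ψ→□□ψ is valid. Take Rxy, Ryz and set V(ψ)={w : Rxw}. Then □ψ at x, so □□ψ at x, so □ψ at y, so ψ at z, i.e. Rxz.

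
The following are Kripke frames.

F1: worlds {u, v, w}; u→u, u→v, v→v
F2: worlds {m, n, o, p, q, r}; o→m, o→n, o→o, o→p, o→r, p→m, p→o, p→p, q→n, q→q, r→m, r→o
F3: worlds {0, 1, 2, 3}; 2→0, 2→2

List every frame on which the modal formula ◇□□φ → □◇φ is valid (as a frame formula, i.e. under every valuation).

Frame correspondent (Sahlqvist): ∀x ∀y ∀z ((xRy ∧ xRz) → ∃w (yR²w ∧ zRw)) — i.e. a generalized confluence (Geach) condition.
F1: condition met.
F2: fails — oRm, oRm but no w with mR²w and mRw.
F3: fails — 2R0, 2R0 but no w with 0R²w and 0Rw.

F1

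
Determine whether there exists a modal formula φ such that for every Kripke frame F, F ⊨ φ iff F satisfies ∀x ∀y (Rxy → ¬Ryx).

If a class were modally definable it would be closed under surjective bounded morphisms (Goldblatt–Thomason).
The 5-cycle (worlds w0,w1,w2,w3,w4 with w0→w1→w2→w3→w4→w0) is asymmetric. Mapping every world to a single reflexive point • is a surjective bounded morphism, and the reflexive point is not asymmetric (R•• but asymmetry requires ¬R••).
So no modal formula (or set of formulas) defines exactly the asymmetric frames.

Not modally definable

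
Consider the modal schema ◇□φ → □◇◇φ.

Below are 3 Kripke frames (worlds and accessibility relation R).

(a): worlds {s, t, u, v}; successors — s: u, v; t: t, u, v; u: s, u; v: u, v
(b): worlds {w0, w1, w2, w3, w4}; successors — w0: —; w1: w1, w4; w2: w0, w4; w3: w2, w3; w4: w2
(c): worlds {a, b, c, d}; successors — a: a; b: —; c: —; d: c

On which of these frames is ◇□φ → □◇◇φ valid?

(a)

The schema corresponds to a generalized confluence (Geach) condition: ∀x ∀y ∀z ((xRy ∧ xRz) → ∃w (yRw ∧ zR²w)).
(a): ✓.
(b): fails — w1Rw4, w1Rw4 but no w with w4Rw and w4R²w.
(c): fails — dRc, dRc but no w with cRw and cR²w.
Valid on: (a).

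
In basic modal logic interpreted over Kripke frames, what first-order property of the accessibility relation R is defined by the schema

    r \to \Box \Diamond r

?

Symmetry

Suppose r→□◇r is valid. Take Rxy and set V(r)={x}. Then r at x, so □◇r at x, so ◇r at y, so some z with Ryz has r; z=x, i.e. Ryx.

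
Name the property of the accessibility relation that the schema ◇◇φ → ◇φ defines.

Replacing φ by ¬φ and contraposing gives the equivalent schema □φ → □□φ.
Suppose □φ→□□φ is valid. Take Rxy, Ryz and set V(φ)={w : Rxw}. Then □φ at x, so □□φ at x, so □φ at y, so φ at z, i.e. Rxz.
Conversely, on a frame with transitivity the schema holds at every world under every valuation.
So the correspondent is transitivity.

transitivity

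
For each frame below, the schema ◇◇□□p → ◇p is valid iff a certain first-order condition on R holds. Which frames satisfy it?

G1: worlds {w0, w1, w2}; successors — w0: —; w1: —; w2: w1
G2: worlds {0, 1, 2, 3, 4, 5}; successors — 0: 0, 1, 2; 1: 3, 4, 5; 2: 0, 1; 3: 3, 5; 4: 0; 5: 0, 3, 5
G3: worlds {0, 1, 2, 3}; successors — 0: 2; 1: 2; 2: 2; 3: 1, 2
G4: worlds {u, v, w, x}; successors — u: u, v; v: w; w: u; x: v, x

Frame correspondent (Sahlqvist): ∀x ∀y (xR²y → ∃w (yR²w ∧ xRw)) — i.e. a generalized confluence (Geach) condition.
G1: holds.
G2: holds.
G3: holds.
G4: fails — xR²v but no t with vR²t and xRt.

G1, G2, G3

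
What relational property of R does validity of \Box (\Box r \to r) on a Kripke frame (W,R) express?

Suppose □(□r→r) is valid. Take Rxy and set V(r)={w : Ryw}. Then at y, □r holds; since □(□r→r) at x, □r→r at y, so r at y, i.e. Ryy.
Conversely, on a frame with shift-reflexivity the schema holds at every world under every valuation.
So the correspondent is shift-reflexivity.

shift-reflexivity: \forall x \forall y (Rxy \to Ryy)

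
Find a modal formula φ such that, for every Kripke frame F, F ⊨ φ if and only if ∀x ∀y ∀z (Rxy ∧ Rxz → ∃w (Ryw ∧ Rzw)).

◇□s → □◇s

This is convergence; the standard corresponding axiom is .2: ◇□s → □◇s.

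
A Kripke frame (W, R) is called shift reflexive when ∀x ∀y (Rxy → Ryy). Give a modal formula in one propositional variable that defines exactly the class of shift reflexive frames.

□(□p → p)

A defining formula is □(□p → p) (the T□ axiom).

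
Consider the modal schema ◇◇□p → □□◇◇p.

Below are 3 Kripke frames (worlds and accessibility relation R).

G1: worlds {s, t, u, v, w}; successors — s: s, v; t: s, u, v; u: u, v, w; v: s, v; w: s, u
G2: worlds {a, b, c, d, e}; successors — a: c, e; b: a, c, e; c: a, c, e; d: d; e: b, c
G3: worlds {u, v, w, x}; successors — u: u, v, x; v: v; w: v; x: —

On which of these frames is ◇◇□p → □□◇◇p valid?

Frame correspondent (Sahlqvist): ∀x ∀y ∀z ((xR²y ∧ xR²z) → ∃w (yRw ∧ zR²w)) — i.e. a generalized confluence (Geach) condition.
G1: ✓.
G2: ✓.
G3: fails — uR²u, uR²x but no t with uRt and xR²t.

G1, G2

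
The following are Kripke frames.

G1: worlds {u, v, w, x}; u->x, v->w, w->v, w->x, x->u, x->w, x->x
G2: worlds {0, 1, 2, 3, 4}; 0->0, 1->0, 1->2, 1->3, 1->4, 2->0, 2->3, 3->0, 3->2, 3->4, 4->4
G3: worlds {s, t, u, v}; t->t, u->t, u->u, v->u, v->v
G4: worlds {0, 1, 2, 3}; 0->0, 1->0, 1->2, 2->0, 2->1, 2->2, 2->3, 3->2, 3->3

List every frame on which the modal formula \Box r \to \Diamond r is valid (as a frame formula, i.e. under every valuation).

G1, G2, G4

This is the axiom for seriality; its first-order frame correspondent is \forall x \exists y Rxy.
G1: ✓.
G2: ✓.
G3: fails — world s has no successor.
G4: ✓.
Valid on: G1, G2, G4.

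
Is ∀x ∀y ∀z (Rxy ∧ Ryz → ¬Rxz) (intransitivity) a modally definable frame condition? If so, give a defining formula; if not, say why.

Modal frame validity is preserved under surjective bounded morphisms.
The 5-cycle (worlds s,t,u,v,w with s→t→u→v→w→s) is intransitive. Mapping every world to a single reflexive point • is a surjective bounded morphism; the reflexive point is not intransitive (R••∧R•• but R••).
So the class is not modally definable.

No — not modally definable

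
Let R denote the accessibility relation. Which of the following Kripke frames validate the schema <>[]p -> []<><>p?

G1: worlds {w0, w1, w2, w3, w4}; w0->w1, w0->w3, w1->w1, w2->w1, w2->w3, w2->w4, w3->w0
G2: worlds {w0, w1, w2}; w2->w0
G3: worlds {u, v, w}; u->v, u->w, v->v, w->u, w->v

The schema corresponds to a generalized confluence (Geach) condition: forall x forall y forall z ((xRy & xRz) -> exists w (yRw & z R^2 w)).
G1: fails — w0Rw3, w0Rw1 but no w with w3Rw and w1R²w.
G2: fails — w2Rw0, w2Rw0 but no w with w0Rw and w0R²w.
G3: ✓.
Valid on: G3.

G3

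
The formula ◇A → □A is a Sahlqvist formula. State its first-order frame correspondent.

Suppose ◇A→□A is valid. Take Rxy, Rxz and set V(A)={y}. Then ◇A at x, so □A at x, so A at z, i.e. z=y.
Conversely, on a frame with partial functionality the schema holds at every world under every valuation.
Frame condition: ∀x ∀y ∀z (Rxy ∧ Rxz → y = z).

partial functionality: ∀x ∀y ∀z (Rxy ∧ Rxz → y = z)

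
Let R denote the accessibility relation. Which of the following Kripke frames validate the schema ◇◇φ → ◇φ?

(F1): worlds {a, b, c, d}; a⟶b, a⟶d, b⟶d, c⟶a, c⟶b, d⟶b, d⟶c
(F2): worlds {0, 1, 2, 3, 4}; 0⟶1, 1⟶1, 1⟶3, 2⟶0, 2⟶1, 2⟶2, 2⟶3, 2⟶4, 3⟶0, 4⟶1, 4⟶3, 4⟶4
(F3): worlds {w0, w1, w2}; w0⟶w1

The schema corresponds to transitivity: ∀x ∀y ∀z (Rxy ∧ Ryz → Rxz).
(F1): fails — Rdc and Rca but not Rda.
(F2): fails — R43 and R30 but not R40.
(F3): satisfies the condition.

(F3)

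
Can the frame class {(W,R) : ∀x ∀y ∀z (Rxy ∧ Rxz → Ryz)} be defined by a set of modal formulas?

Yes, by ◇p → □◇p

This is a Sahlqvist condition; the 5 axiom ◇p → □◇p defines it.
Suppose ◇p→□◇p is valid. Take Rxy, Rxz and set V(p)={y}. Then ◇p at x, so □◇p at x, so ◇p at z, so some w with Rzw has p; w=y, i.e. Rzy. By symmetry of the argument, Ryz.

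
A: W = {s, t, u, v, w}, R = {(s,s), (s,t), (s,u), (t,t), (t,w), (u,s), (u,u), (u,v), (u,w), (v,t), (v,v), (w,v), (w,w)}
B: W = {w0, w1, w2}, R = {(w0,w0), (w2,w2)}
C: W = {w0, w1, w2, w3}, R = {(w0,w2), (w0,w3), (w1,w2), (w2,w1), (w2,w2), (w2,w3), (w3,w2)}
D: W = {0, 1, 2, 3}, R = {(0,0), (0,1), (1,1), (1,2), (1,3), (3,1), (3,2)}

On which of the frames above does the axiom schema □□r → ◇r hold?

A, C

This is the axiom for a generalized confluence (Geach) condition; its first-order frame correspondent is ∀x ∃w (xR²w ∧ xRw).
A: ✓.
B: fails — at w1 but no w with w1R²w and w1Rw.
C: ✓.
D: fails — at 2 but no w with 2R²w and 2Rw.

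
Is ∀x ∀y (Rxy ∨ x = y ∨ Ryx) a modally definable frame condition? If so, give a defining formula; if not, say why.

If a class were modally definable it would be closed under disjoint unions (Goldblatt–Thomason).
Take 2 disjoint single-world reflexive frames: each is trivially connected, but their disjoint union has 2 worlds with no edge between distinct components, so it is not connected.
So no modal formula (or set of formulas) defines exactly the connected frames.

Not modally definable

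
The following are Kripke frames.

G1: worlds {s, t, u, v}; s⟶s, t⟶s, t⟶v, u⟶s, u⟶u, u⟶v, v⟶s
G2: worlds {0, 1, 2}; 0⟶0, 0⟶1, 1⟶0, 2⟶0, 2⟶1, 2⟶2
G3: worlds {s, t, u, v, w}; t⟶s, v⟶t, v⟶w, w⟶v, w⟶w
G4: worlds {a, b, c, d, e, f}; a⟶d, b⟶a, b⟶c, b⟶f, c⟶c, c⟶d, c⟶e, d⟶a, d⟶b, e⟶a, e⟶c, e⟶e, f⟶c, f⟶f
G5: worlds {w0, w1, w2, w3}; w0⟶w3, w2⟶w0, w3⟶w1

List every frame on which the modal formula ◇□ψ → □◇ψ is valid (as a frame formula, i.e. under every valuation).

G1, G2

Frame correspondent (Sahlqvist): ∀x ∀y ∀z (Rxy ∧ Rxz → ∃w (Ryw ∧ Rzw)) — i.e. convergence.
G1: ✓.
G2: ✓.
G3: fails — Rts and Rts but s and s have no common successor.
G4: fails — Rbf and Rba but f and a have no common successor.
G5: fails — Rw3w1 and Rw3w1 but w1 and w1 have no common successor.
Valid on: G1, G2.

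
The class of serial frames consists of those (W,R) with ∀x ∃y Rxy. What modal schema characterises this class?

A defining formula is □r → ◇r (the D axiom).
Suppose □r→◇r is valid. At any x set V(r)=W. Then □r at x, so ◇r at x, so x has a successor.

□r → ◇r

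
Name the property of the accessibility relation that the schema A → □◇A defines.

Suppose A→□◇A is valid. Take Rxy and set V(A)={x}. Then A at x, so □◇A at x, so ◇A at y, so some z with Ryz has A; z=x, i.e. Ryx.
The converse is a direct semantic check.
So the correspondent is symmetry.

symmetry: ∀x ∀y (Rxy → Ryx)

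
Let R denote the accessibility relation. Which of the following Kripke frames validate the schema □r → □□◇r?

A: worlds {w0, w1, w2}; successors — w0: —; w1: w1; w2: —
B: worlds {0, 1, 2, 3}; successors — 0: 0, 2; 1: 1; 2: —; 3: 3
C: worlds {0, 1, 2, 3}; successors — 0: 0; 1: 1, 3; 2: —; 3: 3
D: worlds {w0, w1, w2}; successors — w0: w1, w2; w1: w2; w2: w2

The schema corresponds to a generalized confluence (Geach) condition: ∀x ∀z (xR²z → ∃w (xRw ∧ zRw)).
A: holds.
B: fails — 0R²2 but no w with 0Rw and 2Rw.
C: holds.
D: holds.

A, C, D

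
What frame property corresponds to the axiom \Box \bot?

□⊥ is valid iff no world has any successor (otherwise □⊥ fails at any world with one).

Emptiness of R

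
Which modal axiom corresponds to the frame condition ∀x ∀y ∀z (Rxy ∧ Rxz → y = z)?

◇ψ → □ψ

This is partial functionality; the standard corresponding axiom is CD: ◇ψ → □ψ.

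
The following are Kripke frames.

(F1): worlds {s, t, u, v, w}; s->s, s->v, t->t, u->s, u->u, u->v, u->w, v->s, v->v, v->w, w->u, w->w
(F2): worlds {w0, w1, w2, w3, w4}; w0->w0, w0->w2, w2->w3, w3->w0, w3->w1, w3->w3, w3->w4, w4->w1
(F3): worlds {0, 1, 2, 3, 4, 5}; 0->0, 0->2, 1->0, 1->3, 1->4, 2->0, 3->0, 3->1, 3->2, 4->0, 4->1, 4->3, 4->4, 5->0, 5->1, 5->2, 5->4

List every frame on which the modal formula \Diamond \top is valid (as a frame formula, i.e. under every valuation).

(F1), (F3)

This is the axiom for seriality; its first-order frame correspondent is \forall x \exists y Rxy.
(F1): holds.
(F2): fails — world w1 has no successor.
(F3): holds.
Valid on: (F1), (F3).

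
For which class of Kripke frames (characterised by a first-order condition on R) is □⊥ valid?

Emptiness of R

□⊥ is valid iff no world has any successor (otherwise □⊥ fails at any world with one).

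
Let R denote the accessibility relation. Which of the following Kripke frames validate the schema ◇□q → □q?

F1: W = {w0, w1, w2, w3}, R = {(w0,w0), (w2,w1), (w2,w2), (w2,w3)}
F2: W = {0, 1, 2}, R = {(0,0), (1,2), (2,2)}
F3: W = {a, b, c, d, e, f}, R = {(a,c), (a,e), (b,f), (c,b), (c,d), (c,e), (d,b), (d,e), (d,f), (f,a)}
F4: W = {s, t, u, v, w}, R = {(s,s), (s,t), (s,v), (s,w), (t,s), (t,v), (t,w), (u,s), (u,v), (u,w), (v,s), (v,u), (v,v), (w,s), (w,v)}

F2

This is the axiom for the Euclidean property; its first-order frame correspondent is ∀x ∀y ∀z (Rxy ∧ Rxz → Ryz).
F1: fails — Rw2w1 and Rw2w1 but not Rw1w1.
F2: ✓.
F3: fails — Rae and Rae but not Ree.
F4: fails — Rsv and Rsw but not Rvw.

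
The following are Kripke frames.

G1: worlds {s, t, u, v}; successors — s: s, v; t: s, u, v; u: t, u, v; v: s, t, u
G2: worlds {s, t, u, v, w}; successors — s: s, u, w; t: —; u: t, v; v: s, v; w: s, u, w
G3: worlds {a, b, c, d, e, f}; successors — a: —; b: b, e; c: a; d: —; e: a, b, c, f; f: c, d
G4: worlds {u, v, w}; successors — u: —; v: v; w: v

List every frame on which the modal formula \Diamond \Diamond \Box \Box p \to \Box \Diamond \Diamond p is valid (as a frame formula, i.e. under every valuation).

The schema corresponds to a generalized confluence (Geach) condition: \forall x \forall y \forall z ((x R^2 y \wedge xRz) \to \exists w (y R^2 w \wedge z R^2 w)).
G1: satisfies the condition.
G2: fails — sR²t, sRs but no w* with tR²w* and sR²w*.
G3: fails — bR²a, bRb but no w with aR²w and bR²w.
G4: satisfies the condition.

G1, G4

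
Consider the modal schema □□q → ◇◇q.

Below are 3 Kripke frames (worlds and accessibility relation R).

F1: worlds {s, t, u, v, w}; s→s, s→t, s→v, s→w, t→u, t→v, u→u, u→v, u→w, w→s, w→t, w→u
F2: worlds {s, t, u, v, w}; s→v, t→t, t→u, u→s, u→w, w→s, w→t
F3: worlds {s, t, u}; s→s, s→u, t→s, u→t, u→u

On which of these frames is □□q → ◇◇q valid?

Frame correspondent (Sahlqvist): ∀x ∃w (xR²w ∧ xR²w) — i.e. a generalized confluence (Geach) condition.
F1: fails — at v but no w* with vR²w* and vR²w*.
F2: fails — at s but no w* with sR²w* and sR²w*.
F3: condition met.

F3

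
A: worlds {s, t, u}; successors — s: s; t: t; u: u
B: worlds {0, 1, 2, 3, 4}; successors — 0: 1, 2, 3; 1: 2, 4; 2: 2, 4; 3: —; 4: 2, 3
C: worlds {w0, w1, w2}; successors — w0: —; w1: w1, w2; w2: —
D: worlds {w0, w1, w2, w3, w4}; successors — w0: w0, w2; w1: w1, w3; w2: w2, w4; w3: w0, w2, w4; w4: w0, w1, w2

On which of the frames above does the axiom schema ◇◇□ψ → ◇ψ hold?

A

Frame correspondent (Sahlqvist): ∀x ∀y (xR²y → ∃w (yRw ∧ xRw)) — i.e. a generalized confluence (Geach) condition.
A: satisfies the condition.
B: fails — 1R²3 but no w with 3Rw and 1Rw.
C: fails — w1R²w2 but no w with w2Rw and w1Rw.
D: fails — w1R²w0 but no w with w0Rw and w1Rw.
Valid on: A.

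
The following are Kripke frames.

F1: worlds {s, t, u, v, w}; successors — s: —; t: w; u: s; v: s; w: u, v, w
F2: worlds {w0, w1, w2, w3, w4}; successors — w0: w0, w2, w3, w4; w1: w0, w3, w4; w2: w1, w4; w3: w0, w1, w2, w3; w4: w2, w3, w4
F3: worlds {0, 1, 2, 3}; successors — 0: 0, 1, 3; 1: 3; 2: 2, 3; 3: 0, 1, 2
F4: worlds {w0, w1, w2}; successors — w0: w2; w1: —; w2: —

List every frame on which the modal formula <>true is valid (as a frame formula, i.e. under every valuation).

F2, F3

The schema corresponds to seriality: forall x exists y Rxy.
F1: fails — world s has no successor.
F2: ✓.
F3: ✓.
F4: fails — world w1 has no successor.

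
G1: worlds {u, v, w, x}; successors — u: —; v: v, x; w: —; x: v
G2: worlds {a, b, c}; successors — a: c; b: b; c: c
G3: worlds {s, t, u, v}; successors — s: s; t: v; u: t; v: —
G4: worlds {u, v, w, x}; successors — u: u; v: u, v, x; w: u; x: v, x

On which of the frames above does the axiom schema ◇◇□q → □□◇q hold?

G1, G2

The schema corresponds to a generalized confluence (Geach) condition: ∀x ∀y ∀z ((xR²y ∧ xR²z) → ∃w (yRw ∧ zRw)).
G1: satisfies the condition.
G2: satisfies the condition.
G3: fails — uR²v, uR²v but no w with vRw and vRw.
G4: fails — vR²u, vR²x but no t with uRt and xRt.
Valid on: G1, G2.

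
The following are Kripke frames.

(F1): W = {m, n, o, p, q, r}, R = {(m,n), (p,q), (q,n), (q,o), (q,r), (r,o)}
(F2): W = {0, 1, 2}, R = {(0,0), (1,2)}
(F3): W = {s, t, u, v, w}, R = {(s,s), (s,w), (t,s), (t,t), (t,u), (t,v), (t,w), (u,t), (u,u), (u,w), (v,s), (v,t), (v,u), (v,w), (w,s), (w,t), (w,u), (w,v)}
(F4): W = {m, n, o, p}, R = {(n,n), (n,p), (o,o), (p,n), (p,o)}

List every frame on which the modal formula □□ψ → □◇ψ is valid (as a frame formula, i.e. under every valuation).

(F3), (F4)

Frame correspondent (Sahlqvist): ∀x ∀z (xRz → ∃w (xR²w ∧ zRw)) — i.e. a generalized confluence (Geach) condition.
(F1): fails — mRn but no w with mR²w and nRw.
(F2): fails — 1R2 but no w with 1R²w and 2Rw.
(F3): condition met.
(F4): condition met.
Valid on: (F3), (F4).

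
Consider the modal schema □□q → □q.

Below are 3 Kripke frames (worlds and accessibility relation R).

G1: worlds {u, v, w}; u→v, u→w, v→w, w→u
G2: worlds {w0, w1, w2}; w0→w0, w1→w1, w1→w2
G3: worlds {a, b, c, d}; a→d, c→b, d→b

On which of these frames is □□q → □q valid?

This is the axiom for density; its first-order frame correspondent is ∀x ∀y (Rxy → ∃z (Rxz ∧ Rzy)).
G1: fails — Ruv but no z with Ruz and Rzv.
G2: holds.
G3: fails — Rdb but no z with Rdz and Rzb.

G2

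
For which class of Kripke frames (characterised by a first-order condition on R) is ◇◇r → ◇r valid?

transitivity: ∀x ∀y ∀z (Rxy ∧ Ryz → Rxz)

Equivalently (dual form): □r → □□r.
Suppose □r→□□r is valid. Take Rxy, Ryz and set V(r)={w : Rxw}. Then □r at x, so □□r at x, so □r at y, so r at z, i.e. Rxz.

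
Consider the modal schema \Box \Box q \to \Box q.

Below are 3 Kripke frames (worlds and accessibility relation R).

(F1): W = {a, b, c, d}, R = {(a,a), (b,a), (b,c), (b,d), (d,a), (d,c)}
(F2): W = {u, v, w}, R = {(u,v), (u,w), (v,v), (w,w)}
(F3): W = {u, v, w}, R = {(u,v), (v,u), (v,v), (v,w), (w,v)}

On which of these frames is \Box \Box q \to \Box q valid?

This is the axiom for density; its first-order frame correspondent is \forall x \forall y (Rxy \to \exists z (Rxz \wedge Rzy)).
(F1): fails — Rdc but no z with Rdz and Rzc.
(F2): satisfies the condition.
(F3): satisfies the condition.

(F2), (F3)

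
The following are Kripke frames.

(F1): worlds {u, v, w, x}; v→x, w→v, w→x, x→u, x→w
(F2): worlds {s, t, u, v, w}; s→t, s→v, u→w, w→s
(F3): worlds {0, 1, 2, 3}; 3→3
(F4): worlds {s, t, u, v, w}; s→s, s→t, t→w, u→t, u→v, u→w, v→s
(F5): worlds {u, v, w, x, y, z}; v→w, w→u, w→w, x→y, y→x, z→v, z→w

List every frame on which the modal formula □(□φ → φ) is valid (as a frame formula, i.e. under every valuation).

(F3)

This is the axiom for shift-reflexivity; its first-order frame correspondent is ∀x ∀y (Rxy → Ryy).
(F1): fails — Rxw but not Rww.
(F2): fails — Rws but not Rss.
(F3): satisfies the condition.
(F4): fails — Ruv but not Rvv.
(F5): fails — Ryx but not Rxx.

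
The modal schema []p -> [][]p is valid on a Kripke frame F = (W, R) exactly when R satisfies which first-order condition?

Transitivity

Suppose □p→□□p is valid. Take Rxy, Ryz and set V(p)={w : Rxw}. Then □p at x, so □□p at x, so □p at y, so p at z, i.e. Rxz.
Conversely, any frame satisfying forall x forall y forall z (Rxy & Ryz -> Rxz) validates the schema.
So the correspondent is transitivity.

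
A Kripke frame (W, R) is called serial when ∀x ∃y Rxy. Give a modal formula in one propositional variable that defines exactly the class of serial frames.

This is seriality; the standard corresponding axiom is D: □p → ◇p.
Suppose □p→◇p is valid. At any x set V(p)=W. Then □p at x, so ◇p at x, so x has a successor.

□p → ◇p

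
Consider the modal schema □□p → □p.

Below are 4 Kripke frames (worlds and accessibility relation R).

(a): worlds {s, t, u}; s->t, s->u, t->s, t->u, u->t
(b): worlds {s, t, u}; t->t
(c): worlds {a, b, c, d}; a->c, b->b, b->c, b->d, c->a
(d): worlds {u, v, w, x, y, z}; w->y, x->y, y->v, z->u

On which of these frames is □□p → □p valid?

This is the axiom for density; its first-order frame correspondent is ∀x ∀y (Rxy → ∃z (Rxz ∧ Rzy)).
(a): fails — Rut but no z with Ruz and Rzt.
(b): satisfies the condition.
(c): fails — Rac but no z with Raz and Rzc.
(d): fails — Rxy but no t with Rxt and Rty.

(b)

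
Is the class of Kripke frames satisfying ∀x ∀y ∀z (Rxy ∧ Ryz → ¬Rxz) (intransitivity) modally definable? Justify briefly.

Modal frame validity is preserved under surjective bounded morphisms.
The 3-cycle (worlds w0,w1,w2 with w0→w1→w2→w0) is intransitive. Mapping every world to a single reflexive point • is a surjective bounded morphism; the reflexive point is not intransitive (R••∧R•• but R••).
Hence intransitivity is not modally definable.

Not modally definable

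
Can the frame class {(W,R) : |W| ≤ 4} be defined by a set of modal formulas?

Any modally definable frame class is closed under disjoint unions.
Any modal formula valid on each of 5 disjoint one-world frames is valid on their disjoint union (validity is preserved under disjoint unions). Each one-world frame has |W|=1≤4, but the union has |W|=5.
Hence having at most 4 worlds is not modally definable.

Not definable by any modal formula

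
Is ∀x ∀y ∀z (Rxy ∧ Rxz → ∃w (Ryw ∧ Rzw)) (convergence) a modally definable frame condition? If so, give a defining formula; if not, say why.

Yes: it is convergence, defined by the .2 schema ◇□q → □◇q.

Definable; ◇□q → □◇q defines it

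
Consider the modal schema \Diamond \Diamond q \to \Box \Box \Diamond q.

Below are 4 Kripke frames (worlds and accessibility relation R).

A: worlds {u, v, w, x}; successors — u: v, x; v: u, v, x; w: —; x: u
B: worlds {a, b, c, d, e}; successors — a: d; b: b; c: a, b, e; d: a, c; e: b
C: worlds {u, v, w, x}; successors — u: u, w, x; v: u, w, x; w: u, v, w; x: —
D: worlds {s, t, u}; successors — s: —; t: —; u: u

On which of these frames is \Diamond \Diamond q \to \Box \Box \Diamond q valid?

D

The schema corresponds to a generalized confluence (Geach) condition: \forall x \forall y \forall z ((x R^2 y \wedge x R^2 z) \to \exists w (y = w \wedge zRw)).
A: fails — uR²u, uR²u but no t with u=t and uRt.
B: fails — aR²a, aR²a but no w with a=w and aRw.
C: fails — uR²u, uR²x but no t with u=t and xRt.
D: satisfies the condition.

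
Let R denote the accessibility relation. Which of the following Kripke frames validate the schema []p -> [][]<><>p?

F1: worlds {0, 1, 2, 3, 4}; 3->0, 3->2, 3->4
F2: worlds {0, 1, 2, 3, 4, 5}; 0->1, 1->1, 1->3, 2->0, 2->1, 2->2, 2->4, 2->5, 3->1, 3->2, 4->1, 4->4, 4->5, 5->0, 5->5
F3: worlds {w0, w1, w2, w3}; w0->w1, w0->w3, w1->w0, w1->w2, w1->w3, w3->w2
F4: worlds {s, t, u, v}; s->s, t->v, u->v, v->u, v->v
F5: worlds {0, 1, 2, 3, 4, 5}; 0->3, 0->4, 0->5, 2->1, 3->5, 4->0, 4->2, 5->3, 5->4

F1, F4

Frame correspondent (Sahlqvist): forall x forall z (x R^2 z -> exists w (xRw & z R^2 w)) — i.e. a generalized confluence (Geach) condition.
F1: satisfies the condition.
F2: fails — 5R²0 but no w with 5Rw and 0R²w.
F3: fails — w0R²w2 but no w with w0Rw and w2R²w.
F4: satisfies the condition.
F5: fails — 0R²2 but no w with 0Rw and 2R²w.
Valid on: F1, F4.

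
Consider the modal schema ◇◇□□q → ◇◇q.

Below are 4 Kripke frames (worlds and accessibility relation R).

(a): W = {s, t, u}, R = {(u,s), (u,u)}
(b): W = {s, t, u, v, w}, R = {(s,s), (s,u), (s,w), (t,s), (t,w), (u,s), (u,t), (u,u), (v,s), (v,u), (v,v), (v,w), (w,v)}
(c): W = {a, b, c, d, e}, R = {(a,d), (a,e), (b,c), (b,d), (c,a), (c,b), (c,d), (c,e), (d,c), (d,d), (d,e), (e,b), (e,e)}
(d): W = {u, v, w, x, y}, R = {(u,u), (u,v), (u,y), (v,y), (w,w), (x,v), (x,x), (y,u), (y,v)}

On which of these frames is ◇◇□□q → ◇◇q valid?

(b), (c), (d)

This is the axiom for a generalized confluence (Geach) condition; its first-order frame correspondent is ∀x ∀y (xR²y → ∃w (yR²w ∧ xR²w)).
(a): fails — uR²s but no w with sR²w and uR²w.
(b): satisfies the condition.
(c): satisfies the condition.
(d): satisfies the condition.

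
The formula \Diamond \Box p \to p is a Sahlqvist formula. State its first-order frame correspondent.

symmetry: \forall x \forall y (Rxy \to Ryx)

Replacing p by ¬p and contraposing gives the equivalent schema p → □◇p.
Suppose p→□◇p is valid. Take Rxy and set V(p)={x}. Then p at x, so □◇p at x, so ◇p at y, so some z with Ryz has p; z=x, i.e. Ryx.
Conversely, on a frame with symmetry the schema holds at every world under every valuation.
So the correspondent is symmetry.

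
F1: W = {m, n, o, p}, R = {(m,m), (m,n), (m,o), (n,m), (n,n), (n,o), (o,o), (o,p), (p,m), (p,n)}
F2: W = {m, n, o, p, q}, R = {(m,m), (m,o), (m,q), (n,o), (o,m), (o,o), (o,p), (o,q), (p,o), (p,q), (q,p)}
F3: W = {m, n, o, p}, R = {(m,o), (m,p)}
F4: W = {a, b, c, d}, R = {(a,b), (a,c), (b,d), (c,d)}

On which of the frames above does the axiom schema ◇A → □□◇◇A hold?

F3

The schema corresponds to a generalized confluence (Geach) condition: ∀x ∀y ∀z ((xRy ∧ xR²z) → ∃w (y = w ∧ zR²w)).
F1: fails — oRp, oR²p but no w with p=w and pR²w.
F2: fails — mRm, mR²q but no w with m=w and qR²w.
F3: ✓.
F4: fails — aRb, aR²d but no w with b=w and dR²w.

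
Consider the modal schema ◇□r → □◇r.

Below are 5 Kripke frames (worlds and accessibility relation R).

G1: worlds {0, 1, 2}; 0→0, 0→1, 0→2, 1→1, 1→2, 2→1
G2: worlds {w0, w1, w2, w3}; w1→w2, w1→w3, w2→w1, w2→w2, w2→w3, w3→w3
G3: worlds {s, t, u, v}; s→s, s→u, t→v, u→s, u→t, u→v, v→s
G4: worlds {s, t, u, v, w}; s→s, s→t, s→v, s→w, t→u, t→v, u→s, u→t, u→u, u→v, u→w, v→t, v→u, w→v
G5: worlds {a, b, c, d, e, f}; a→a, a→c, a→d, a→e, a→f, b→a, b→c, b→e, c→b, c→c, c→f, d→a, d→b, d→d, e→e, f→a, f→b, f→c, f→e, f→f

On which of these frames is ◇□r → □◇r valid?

The schema corresponds to convergence: ∀x ∀y ∀z (Rxy ∧ Rxz → ∃w (Ryw ∧ Rzw)).
G1: holds.
G2: holds.
G3: fails — Ruv and Rut but v and t have no common successor.
G4: fails — Rsv and Rsw but v and w have no common successor.
G5: fails — Rae and Rac but e and c have no common successor.

G1, G2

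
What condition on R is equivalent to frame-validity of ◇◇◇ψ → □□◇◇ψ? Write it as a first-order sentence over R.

∀x ∀y ∀z ((xR³y ∧ xR²z) → ∃w (y = w ∧ zR²w))

This is a Sahlqvist (Geach-type) schema ◇^3□^0ψ → □^2◇^2ψ.
First-order correspondent: ∀x ∀y ∀z ((xR³y ∧ xR²z) → ∃w (y = w ∧ zR²w)).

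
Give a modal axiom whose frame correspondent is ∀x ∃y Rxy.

□q → ◇q

The condition is seriality. The D schema □q → ◇q defines it.
Suppose □q→◇q is valid. At any x set V(q)=W. Then □q at x, so ◇q at x, so x has a successor.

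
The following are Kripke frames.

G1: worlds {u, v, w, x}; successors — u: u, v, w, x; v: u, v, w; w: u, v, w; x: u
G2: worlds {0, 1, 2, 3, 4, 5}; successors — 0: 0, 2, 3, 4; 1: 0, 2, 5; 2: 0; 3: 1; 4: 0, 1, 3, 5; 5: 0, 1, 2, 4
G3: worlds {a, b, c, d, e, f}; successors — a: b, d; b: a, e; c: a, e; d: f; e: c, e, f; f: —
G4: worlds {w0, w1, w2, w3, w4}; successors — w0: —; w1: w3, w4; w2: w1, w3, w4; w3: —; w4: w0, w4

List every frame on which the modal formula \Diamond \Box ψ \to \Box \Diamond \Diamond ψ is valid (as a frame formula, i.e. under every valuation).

This is the axiom for a generalized confluence (Geach) condition; its first-order frame correspondent is \forall x \forall y \forall z ((xRy \wedge xRz) \to \exists w (yRw \wedge z R^2 w)).
G1: ✓.
G2: fails — 0R3, 0R2 but no w with 3Rw and 2R²w.
G3: fails — aRb, aRd but no w with bRw and dR²w.
G4: fails — w1Rw3, w1Rw3 but no w with w3Rw and w3R²w.

G1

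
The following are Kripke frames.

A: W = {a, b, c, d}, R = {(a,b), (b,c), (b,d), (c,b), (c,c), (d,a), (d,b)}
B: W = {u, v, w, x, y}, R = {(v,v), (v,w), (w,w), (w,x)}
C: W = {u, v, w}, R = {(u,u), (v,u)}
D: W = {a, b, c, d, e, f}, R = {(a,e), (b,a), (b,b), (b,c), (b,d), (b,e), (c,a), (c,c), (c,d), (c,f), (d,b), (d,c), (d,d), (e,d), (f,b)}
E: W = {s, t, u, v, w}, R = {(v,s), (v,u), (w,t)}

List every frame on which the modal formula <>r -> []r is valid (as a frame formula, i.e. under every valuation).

C

The schema corresponds to partial functionality: forall x forall y forall z (Rxy & Rxz -> y = z).
A: fails — b sees both c and d.
B: fails — v sees both v and w.
C: ✓.
D: fails — b sees both a and b.
E: fails — v sees both s and u.
Valid on: C.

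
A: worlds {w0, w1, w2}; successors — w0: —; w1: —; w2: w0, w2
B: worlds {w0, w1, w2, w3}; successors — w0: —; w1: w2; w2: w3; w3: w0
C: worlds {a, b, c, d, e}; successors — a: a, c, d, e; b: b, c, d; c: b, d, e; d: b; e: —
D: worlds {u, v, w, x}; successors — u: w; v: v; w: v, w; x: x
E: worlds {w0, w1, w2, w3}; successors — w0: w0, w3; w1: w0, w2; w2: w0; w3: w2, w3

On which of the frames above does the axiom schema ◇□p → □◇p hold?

This is the axiom for convergence; its first-order frame correspondent is ∀x ∀y ∀z (Rxy ∧ Rxz → ∃w (Ryw ∧ Rzw)).
A: fails — Rw2w0 and Rw2w0 but w0 and w0 have no common successor.
B: fails — Rw3w0 and Rw3w0 but w0 and w0 have no common successor.
C: fails — Rae and Rae but e and e have no common successor.
D: ✓.
E: fails — Rw3w2 and Rw3w3 but w2 and w3 have no common successor.

D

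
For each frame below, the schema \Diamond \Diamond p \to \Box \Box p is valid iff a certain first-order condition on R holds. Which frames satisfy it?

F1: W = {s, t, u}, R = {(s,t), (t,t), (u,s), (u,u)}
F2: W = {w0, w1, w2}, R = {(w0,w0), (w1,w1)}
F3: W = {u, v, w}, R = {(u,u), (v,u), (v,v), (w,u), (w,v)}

The schema corresponds to a generalized confluence (Geach) condition: \forall x \forall y \forall z ((x R^2 y \wedge x R^2 z) \to \exists w (y = w \wedge z = w)).
F1: fails — uR²s, uR²t but s ≠ t.
F2: ✓.
F3: fails — vR²u, vR²v but u ≠ v.
Valid on: F2.

F2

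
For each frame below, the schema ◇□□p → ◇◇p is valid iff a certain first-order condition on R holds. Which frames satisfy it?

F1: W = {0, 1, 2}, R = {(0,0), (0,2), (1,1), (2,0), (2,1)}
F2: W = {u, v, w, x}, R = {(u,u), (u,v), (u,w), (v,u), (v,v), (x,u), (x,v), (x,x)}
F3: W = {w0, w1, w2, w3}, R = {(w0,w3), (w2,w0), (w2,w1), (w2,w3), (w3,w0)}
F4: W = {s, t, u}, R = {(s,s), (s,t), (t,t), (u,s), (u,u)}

This is the axiom for a generalized confluence (Geach) condition; its first-order frame correspondent is ∀x ∀y (xRy → ∃w (yR²w ∧ xR²w)).
F1: satisfies the condition.
F2: fails — uRw but no t with wR²t and uR²t.
F3: fails — w0Rw3 but no w with w3R²w and w0R²w.
F4: satisfies the condition.
Valid on: F1, F4.

F1, F4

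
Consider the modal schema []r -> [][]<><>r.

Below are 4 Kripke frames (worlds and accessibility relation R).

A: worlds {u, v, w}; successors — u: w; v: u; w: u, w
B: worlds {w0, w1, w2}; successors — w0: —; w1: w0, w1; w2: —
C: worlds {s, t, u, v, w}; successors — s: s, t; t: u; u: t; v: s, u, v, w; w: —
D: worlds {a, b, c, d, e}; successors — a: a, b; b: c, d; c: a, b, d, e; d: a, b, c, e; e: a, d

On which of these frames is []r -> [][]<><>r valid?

The schema corresponds to a generalized confluence (Geach) condition: forall x forall z (x R^2 z -> exists w (xRw & z R^2 w)).
A: satisfies the condition.
B: fails — w1R²w0 but no w with w1Rw and w0R²w.
C: fails — sR²u but no w* with sRw* and uR²w*.
D: satisfies the condition.

A, D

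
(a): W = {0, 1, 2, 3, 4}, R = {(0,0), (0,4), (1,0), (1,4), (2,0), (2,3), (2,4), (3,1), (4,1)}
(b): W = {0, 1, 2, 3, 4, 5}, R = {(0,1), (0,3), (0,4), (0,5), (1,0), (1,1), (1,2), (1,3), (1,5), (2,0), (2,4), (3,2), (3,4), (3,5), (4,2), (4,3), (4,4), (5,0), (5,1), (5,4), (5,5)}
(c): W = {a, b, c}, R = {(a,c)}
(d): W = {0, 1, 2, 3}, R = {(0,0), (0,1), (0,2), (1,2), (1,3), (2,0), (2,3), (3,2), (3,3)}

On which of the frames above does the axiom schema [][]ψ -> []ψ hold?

This is the axiom for density; its first-order frame correspondent is forall x forall y (Rxy -> exists z (Rxz & Rzy)).
(a): fails — R31 but no z with R3z and Rz1.
(b): fails — R20 but no z with R2z and Rz0.
(c): fails — Rac but no z with Raz and Rzc.
(d): ✓.
Valid on: (d).

(d)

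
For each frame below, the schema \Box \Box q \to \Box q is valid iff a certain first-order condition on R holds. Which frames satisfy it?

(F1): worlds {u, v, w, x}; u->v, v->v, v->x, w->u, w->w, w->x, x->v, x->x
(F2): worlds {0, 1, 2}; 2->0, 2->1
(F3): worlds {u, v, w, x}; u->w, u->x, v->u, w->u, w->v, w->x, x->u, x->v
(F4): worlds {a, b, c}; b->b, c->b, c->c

Frame correspondent (Sahlqvist): \forall x \forall y (Rxy \to \exists z (Rxz \wedge Rzy)) — i.e. density.
(F1): condition met.
(F2): fails — R20 but no z with R2z and Rz0.
(F3): fails — Ruw but no z with Ruz and Rzw.
(F4): condition met.
Valid on: (F1), (F4).

(F1), (F4)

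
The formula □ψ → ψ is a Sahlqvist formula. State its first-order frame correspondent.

This is the T axiom.
It corresponds to reflexivity: ∀x Rxx.

Reflexivity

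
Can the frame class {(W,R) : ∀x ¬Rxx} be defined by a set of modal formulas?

Not definable by any modal formula

Any modally definable frame class is closed under surjective bounded morphisms.
The 5-cycle (worlds a,b,c,d,e with a→b→c→d→e→a) is irreflexive, and the map sending every world to a single reflexive point • is a surjective bounded morphism (forth: every edge maps to (•,•); back: every world has a successor). So any modal formula valid on the 5-cycle is also valid on the reflexive point, which is not irreflexive.
So no modal formula (or set of formulas) defines exactly the irreflexive frames.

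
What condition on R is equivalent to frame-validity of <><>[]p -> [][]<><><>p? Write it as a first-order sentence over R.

forall x forall y forall z ((x R^2 y & x R^2 z) -> exists w (yRw & z R^3 w))

This is a Sahlqvist (Geach-type) schema ◇^2□^1p → □^2◇^3p.
First-order correspondent: forall x forall y forall z ((x R^2 y & x R^2 z) -> exists w (yRw & z R^3 w)).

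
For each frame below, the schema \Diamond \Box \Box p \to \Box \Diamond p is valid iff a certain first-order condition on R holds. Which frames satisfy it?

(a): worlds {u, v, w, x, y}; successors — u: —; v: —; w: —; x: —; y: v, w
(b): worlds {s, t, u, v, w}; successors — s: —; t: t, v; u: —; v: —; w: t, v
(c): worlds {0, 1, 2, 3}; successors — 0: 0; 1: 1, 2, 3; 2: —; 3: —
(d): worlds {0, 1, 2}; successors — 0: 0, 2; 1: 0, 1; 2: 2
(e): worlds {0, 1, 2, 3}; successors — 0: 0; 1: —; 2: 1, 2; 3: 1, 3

(d)

The schema corresponds to a generalized confluence (Geach) condition: \forall x \forall y \forall z ((xRy \wedge xRz) \to \exists w (y R^2 w \wedge zRw)).
(a): fails — yRv, yRv but no t with vR²t and vRt.
(b): fails — tRt, tRv but no w* with tR²w* and vRw*.
(c): fails — 1R1, 1R2 but no w with 1R²w and 2Rw.
(d): condition met.
(e): fails — 2R1, 2R1 but no w with 1R²w and 1Rw.
Valid on: (d).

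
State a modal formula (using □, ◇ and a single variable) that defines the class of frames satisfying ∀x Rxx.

A defining formula is □s → s (the T axiom).
Suppose □s→s is valid. At any x set V(s)={w : Rxw}. Then □s holds at x, so s holds at x, i.e. Rxx.

□s → s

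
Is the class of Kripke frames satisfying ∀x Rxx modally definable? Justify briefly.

The condition is reflexivity. A defining modal formula is □r → r.
Suppose □r→r is valid. At any x set V(r)={w : Rxw}. Then □r holds at x, so r holds at x, i.e. Rxx.

Definable; □r → r defines it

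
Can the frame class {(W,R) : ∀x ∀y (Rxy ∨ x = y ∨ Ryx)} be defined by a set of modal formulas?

No

Any modally definable frame class is closed under disjoint unions.
Take 2 disjoint single-world reflexive frames: each is trivially connected, but their disjoint union has 2 worlds with no edge between distinct components, so it is not connected.
Hence connectedness of R is not modally definable.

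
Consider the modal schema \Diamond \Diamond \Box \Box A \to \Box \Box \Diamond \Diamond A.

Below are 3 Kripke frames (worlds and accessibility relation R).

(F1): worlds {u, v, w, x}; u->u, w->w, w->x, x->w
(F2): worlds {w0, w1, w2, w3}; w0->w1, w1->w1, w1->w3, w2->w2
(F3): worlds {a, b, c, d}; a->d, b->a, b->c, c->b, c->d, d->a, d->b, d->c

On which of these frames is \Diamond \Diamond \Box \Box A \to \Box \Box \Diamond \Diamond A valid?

Frame correspondent (Sahlqvist): \forall x \forall y \forall z ((x R^2 y \wedge x R^2 z) \to \exists w (y R^2 w \wedge z R^2 w)) — i.e. a generalized confluence (Geach) condition.
(F1): condition met.
(F2): fails — w0R²w1, w0R²w3 but no w with w1R²w and w3R²w.
(F3): condition met.

(F1), (F3)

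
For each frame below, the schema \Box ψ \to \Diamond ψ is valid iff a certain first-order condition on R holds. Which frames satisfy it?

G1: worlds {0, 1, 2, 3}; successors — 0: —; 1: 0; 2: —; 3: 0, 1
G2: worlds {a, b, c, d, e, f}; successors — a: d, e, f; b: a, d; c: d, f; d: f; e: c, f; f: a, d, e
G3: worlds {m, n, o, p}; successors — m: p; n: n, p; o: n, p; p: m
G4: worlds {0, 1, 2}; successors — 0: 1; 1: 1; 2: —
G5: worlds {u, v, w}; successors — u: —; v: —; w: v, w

This is the axiom for seriality; its first-order frame correspondent is \forall x \exists y Rxy.
G1: fails — world 0 has no successor.
G2: satisfies the condition.
G3: satisfies the condition.
G4: fails — world 2 has no successor.
G5: fails — world u has no successor.

G2, G3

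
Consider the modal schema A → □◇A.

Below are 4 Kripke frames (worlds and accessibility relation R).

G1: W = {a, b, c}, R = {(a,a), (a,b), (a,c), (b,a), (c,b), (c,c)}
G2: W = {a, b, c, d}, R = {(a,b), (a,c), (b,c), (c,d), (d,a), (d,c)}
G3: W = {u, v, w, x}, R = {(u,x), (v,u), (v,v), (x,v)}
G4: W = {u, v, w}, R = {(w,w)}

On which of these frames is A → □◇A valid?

G4

This is the axiom for symmetry; its first-order frame correspondent is ∀x ∀y (Rxy → Ryx).
G1: fails — Rcb but not Rbc.
G2: fails — Rbc but not Rcb.
G3: fails — Rvu but not Ruv.
G4: holds.
Valid on: G4.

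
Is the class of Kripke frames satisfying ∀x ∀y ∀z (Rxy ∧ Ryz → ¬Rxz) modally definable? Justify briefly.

Modal frame validity is preserved under surjective bounded morphisms.
The 3-cycle (worlds s,t,u with s→t→u→s) is intransitive. Mapping every world to a single reflexive point • is a surjective bounded morphism; the reflexive point is not intransitive (R••∧R•• but R••).
Hence intransitivity is not modally definable.

No — not modally definable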